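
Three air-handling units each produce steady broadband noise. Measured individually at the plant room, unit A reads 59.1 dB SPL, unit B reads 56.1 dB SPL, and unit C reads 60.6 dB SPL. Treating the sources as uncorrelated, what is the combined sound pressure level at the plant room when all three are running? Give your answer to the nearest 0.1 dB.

63.7 dB SPL

Incoherent sources sum as intensities:
L_total = 10·log₁₀(10^(59.1/10) + 10^(56.1/10) + 10^(60.6/10)) = 10·log₁₀(2368000) = 63.7 dB SPL.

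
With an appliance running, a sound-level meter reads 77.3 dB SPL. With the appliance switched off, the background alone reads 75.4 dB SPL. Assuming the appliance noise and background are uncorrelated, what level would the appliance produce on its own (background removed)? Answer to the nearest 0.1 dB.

Subtract intensities: L_src = 10·log₁₀(10^(L_total/10) − 10^(L_bg/10)).
L_src = 10·log₁₀(10^(77.3/10) − 10^(75.4/10)) = 10·log₁₀(19030000) = 72.8 dB SPL.

72.8 dB SPL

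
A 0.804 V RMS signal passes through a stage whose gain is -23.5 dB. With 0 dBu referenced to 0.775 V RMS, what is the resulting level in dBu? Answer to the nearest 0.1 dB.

-23.2 dBu

Input level: 20·log₁₀(0.804/0.775) = 0.32 dBu.
Output: 0.32 − 23.5 = -23.2 dBu.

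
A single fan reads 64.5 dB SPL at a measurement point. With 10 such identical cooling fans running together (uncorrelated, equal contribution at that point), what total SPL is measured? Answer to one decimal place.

10 equal incoherent sources raise the level by 10·log₁₀(10) = 10.00 dB.
L_total = 64.5 + 10.00 = 74.5 dB SPL.

74.5 dB SPL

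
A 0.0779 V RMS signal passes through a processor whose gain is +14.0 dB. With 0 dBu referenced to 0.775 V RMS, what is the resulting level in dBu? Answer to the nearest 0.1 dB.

Input level: 20·log₁₀(0.0779/0.775) = -19.96 dBu.
Output: -19.96 + 14.0 = -6.0 dBu.

-6.0 dBu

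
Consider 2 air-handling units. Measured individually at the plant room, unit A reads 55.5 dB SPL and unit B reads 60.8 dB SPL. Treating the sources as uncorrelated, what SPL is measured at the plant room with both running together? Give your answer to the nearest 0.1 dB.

Incoherent sources sum as intensities:
L_total = 10·log₁₀(10^(55.5/10) + 10^(60.8/10)) = 10·log₁₀(1557000) = 61.9 dB SPL.

61.9 dB SPL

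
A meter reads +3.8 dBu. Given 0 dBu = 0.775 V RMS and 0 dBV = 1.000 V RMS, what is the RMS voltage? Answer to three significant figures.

V = 0.775 V × 10^(+3.8/20).
= 0.775 × 1.549 = 1.20 V.

1.20 V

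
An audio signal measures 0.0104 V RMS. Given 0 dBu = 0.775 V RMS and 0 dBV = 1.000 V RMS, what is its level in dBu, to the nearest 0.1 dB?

dBu = 20·log₁₀(V / 0.775 V).
20·log₁₀(0.0104/0.775) = -37.4 dBu.

-37.4 dBu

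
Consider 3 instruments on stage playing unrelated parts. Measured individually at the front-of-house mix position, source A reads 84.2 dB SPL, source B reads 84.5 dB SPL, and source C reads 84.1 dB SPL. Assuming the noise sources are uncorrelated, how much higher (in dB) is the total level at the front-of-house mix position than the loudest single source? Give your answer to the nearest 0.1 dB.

4.5 dB

Uncorrelated sources add in intensity (power), not in dB.
L_total = 10·log₁₀(10^(84.2/10) + 10^(84.5/10) + 10^(84.1/10)) = 89.04 dB SPL.
Excess over the loudest (84.5 dB): 89.04 − 84.5 = 4.5 dB.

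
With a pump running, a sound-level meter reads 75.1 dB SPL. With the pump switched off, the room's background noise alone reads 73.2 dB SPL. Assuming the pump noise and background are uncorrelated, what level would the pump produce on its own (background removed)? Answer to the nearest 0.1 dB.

70.6 dB SPL

Remove the background by subtracting linear intensities:
L_src = 10·log₁₀(10^(75.1/10) − 10^(73.2/10)) = 10·log₁₀(11470000) = 70.6 dB SPL.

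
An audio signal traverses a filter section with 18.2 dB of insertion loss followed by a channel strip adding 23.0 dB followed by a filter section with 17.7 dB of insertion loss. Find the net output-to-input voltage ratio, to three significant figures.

Net gain = (−18.2) + 23.0 + (−17.7) = -12.9 dB.
Voltage ratio = 10^(-12.9/20) = 0.226.

0.226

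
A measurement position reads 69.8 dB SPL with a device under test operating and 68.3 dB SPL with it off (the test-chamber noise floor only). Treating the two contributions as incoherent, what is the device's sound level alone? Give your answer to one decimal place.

64.5 dB SPL

Background correction is a power subtraction:
L_src = 10·log₁₀(10^(69.8/10) − 10^(68.3/10)) = 10·log₁₀(2789000) = 64.5 dB SPL.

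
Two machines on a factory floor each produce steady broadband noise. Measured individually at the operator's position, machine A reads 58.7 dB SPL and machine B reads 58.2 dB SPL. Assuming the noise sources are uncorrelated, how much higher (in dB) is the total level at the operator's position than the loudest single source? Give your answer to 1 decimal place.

2.8 dB

Add the sources as powers (linear), then convert back to dB:
L_total = 10·log₁₀(10^(58.7/10) + 10^(58.2/10)) = 61.47 dB SPL.
Excess over the loudest (58.7 dB): 61.47 − 58.7 = 2.8 dB.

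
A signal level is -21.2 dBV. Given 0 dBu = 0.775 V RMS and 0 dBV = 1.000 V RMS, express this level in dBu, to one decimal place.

-19.0 dBu

The offset between the scales is 20·log₁₀(0.775/1.000) = −2.214 dB.
So dBu = -21.2 + 2.214 = -19.0 dBu.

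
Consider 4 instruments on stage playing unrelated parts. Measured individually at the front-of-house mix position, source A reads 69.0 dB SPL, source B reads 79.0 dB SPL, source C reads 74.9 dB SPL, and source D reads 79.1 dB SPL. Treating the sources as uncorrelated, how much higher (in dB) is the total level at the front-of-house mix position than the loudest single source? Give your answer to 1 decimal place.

Incoherent sources sum as intensities:
L_total = 10·log₁₀(10^(69.0/10) + 10^(79.0/10) + 10^(74.9/10) + 10^(79.1/10)) = 83.00 dB SPL.
Excess over the loudest (79.1 dB): 83.00 − 79.1 = 3.9 dB.

3.9 dB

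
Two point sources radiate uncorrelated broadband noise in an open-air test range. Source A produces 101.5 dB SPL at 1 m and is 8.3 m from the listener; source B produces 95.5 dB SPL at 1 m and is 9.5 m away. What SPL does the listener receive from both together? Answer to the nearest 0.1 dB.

83.9 dB SPL

At the listener: L_A = 101.5 − 20·log₁₀(8.3) = 83.12 dB; L_B = 95.5 − 20·log₁₀(9.5) = 75.95 dB.
Combined: 10·log₁₀(10^(83.12/10)+10^(75.95/10)) = 83.9 dB SPL.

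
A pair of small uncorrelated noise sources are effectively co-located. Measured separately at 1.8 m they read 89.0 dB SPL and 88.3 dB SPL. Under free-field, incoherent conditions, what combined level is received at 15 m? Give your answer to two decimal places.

73.26 dB SPL

Combined at 1.8 m: 10·log₁₀(10^(89.0/10)+10^(88.3/10)) = 91.674 dB SPL.
Then apply −20·log₁₀(15/1.8) = -18.416 dB → 73.26 dB SPL.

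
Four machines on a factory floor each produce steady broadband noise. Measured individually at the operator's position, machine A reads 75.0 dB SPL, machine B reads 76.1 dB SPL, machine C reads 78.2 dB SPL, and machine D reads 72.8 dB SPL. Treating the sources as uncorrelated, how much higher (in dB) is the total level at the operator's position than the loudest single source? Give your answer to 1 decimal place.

3.8 dB

Add the sources as powers (linear), then convert back to dB:
L_total = 10·log₁₀(10^(75.0/10) + 10^(76.1/10) + 10^(78.2/10) + 10^(72.8/10)) = 81.97 dB SPL.
Excess over the loudest (78.2 dB): 81.97 − 78.2 = 3.8 dB.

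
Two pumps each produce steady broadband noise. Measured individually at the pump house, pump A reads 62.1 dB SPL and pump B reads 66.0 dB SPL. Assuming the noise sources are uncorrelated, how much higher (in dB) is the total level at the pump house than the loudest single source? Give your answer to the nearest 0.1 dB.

Incoherent sources sum as intensities:
L_total = 10·log₁₀(10^(62.1/10) + 10^(66.0/10)) = 67.48 dB SPL.
Excess over the loudest (66.0 dB): 67.48 − 66.0 = 1.5 dB.

1.5 dB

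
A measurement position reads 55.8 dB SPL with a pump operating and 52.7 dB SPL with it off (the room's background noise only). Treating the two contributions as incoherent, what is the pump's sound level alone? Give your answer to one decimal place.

Subtract intensities: L_src = 10·log₁₀(10^(L_total/10) − 10^(L_bg/10)).
L_src = 10·log₁₀(10^(55.8/10) − 10^(52.7/10)) = 10·log₁₀(194000) = 52.9 dB SPL.

52.9 dB SPL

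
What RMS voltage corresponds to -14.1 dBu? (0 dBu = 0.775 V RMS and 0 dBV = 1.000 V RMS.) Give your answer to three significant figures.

V = 0.775 V × 10^(-14.1/20).
= 0.775 × 0.1972 = 0.153 V.

0.153 V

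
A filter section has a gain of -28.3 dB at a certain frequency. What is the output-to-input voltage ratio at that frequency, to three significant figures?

0.0385

Voltage ratio = 10^(dB/20).
10^(-28.3/20) = 10^(-1.415) = 0.0385.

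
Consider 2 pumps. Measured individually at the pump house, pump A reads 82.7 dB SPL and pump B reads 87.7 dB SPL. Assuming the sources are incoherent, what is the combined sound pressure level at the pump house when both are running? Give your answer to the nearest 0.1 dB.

Add the sources as powers (linear), then convert back to dB:
L_total = 10·log₁₀(10^(82.7/10) + 10^(87.7/10)) = 10·log₁₀(775100000) = 88.9 dB SPL.

88.9 dB SPL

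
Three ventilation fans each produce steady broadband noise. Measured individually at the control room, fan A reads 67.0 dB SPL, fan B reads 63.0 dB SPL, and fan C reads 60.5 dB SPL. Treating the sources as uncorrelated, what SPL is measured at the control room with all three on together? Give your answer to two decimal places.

Incoherent sources sum as intensities:
L_total = 10·log₁₀(10^(67.0/10) + 10^(63.0/10) + 10^(60.5/10)) = 10·log₁₀(8129000) = 69.10 dB SPL.

69.10 dB SPL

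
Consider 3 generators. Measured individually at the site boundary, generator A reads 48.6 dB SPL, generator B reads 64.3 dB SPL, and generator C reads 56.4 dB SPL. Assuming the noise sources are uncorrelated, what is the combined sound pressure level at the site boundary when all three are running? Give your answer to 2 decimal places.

Incoherent sources sum as intensities:
L_total = 10·log₁₀(10^(48.6/10) + 10^(64.3/10) + 10^(56.4/10)) = 10·log₁₀(3200000) = 65.05 dB SPL.

65.05 dB SPL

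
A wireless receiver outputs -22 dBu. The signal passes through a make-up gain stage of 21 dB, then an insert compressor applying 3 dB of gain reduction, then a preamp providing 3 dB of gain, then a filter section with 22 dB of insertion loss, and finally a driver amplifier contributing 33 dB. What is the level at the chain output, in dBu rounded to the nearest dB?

Cascaded gains and losses add directly in dB.
-22 + 21 − 3 + 3 − 22 + 33 = +10 dBu.

+10 dBu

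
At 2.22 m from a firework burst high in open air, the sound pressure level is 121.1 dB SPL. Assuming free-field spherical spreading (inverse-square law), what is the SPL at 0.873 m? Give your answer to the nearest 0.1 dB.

For a point source in a free field, ΔL = −20·log₁₀(d₂/d₁).
ΔL = −20·log₁₀(0.873/2.22) = 8.11 dB, so L₂ = 121.1 + (8.11) = 129.2 dB SPL.

129.2 dB SPL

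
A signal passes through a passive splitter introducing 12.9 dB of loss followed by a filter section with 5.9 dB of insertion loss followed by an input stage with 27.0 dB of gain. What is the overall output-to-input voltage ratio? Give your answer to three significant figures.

2.57

Net gain = (−12.9) + (−5.9) + 27.0 = 8.2 dB.
Voltage ratio = 10^(8.2/20) = 2.57.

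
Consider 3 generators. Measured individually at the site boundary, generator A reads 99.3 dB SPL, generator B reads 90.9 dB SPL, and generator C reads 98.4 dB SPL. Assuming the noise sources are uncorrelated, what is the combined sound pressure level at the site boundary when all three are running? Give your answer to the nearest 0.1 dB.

102.2 dB SPL

Add the sources as powers (linear), then convert back to dB:
L_total = 10·log₁₀(10^(99.3/10) + 10^(90.9/10) + 10^(98.4/10)) = 10·log₁₀(16660000000) = 102.2 dB SPL.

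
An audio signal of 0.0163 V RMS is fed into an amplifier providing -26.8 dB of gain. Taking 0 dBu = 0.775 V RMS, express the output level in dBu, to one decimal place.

Input level: 20·log₁₀(0.0163/0.775) = -33.54 dBu.
Output: -33.54 − 26.8 = -60.3 dBu.

-60.3 dBu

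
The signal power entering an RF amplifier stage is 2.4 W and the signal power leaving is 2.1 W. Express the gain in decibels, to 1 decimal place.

Power is a power quantity, so gain = 10·log₁₀(P_out/P_in).
10·log₁₀(2.1/2.4) = 10·log₁₀(0.8750) = -0.6 dB.

-0.6 dB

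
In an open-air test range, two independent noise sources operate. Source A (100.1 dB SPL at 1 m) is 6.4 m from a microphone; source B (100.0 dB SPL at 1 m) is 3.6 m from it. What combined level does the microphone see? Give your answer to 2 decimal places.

At the listener: L_A = 100.1 − 20·log₁₀(6.4) = 83.976 dB; L_B = 100.0 − 20·log₁₀(3.6) = 88.874 dB.
Combined: 10·log₁₀(10^(83.976/10)+10^(88.874/10)) = 90.09 dB SPL.

90.09 dB SPL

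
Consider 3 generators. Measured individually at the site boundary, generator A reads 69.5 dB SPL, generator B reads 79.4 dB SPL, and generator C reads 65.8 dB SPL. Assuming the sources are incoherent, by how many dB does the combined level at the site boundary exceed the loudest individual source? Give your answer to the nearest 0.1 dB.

0.6 dB

Add the sources as powers (linear), then convert back to dB:
L_total = 10·log₁₀(10^(69.5/10) + 10^(79.4/10) + 10^(65.8/10)) = 79.99 dB SPL.
Excess over the loudest (79.4 dB): 79.99 − 79.4 = 0.6 dB.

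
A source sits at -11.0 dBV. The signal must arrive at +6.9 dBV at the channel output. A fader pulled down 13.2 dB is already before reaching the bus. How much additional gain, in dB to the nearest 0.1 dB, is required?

The required make-up gain is the shortfall in the dB sum.
G = +6.9 − (-11.0) + 13.2 = 31.1 dB.

31.1 dB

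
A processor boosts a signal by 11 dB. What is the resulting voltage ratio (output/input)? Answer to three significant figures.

3.55

Voltage ratio = 10^(dB/20).
10^(11/20) = 10^(0.5500) = 3.55.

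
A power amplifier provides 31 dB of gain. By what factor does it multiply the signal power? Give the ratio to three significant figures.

Power ratio = 10^(dB/10).
10^(31/10) = 10^(3.100) = 1260.

1260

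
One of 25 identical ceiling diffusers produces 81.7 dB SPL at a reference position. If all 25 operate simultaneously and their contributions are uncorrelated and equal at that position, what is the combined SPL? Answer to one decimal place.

95.7 dB SPL

25 equal incoherent sources raise the level by 10·log₁₀(25) = 13.98 dB.
L_total = 81.7 + 13.98 = 95.7 dB SPL.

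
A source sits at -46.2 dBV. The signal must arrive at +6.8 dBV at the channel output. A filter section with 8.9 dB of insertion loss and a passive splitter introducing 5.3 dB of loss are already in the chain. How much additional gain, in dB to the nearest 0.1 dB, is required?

The required make-up gain is the shortfall in the dB sum.
G = +6.8 − (-46.2) + 8.9 + 5.3 = 67.2 dB.

67.2 dB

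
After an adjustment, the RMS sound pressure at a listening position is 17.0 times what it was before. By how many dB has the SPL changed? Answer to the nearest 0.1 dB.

Sound pressure is an amplitude quantity: ΔL = 20·log₁₀(p₂/p₁).
20·log₁₀(17.0) = 24.6 dB.

24.6 dB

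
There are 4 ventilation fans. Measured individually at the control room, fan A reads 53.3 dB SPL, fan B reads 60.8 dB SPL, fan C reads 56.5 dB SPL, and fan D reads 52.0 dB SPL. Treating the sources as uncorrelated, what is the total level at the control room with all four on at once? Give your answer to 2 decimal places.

Add the sources as powers (linear), then convert back to dB:
L_total = 10·log₁₀(10^(53.3/10) + 10^(60.8/10) + 10^(56.5/10) + 10^(52.0/10)) = 10·log₁₀(2021000) = 63.06 dB SPL.

63.06 dB SPL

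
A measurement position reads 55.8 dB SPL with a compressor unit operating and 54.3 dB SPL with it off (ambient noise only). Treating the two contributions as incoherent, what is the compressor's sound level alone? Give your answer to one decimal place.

50.5 dB SPL

Background correction is a power subtraction:
L_src = 10·log₁₀(10^(55.8/10) − 10^(54.3/10)) = 10·log₁₀(111000) = 50.5 dB SPL.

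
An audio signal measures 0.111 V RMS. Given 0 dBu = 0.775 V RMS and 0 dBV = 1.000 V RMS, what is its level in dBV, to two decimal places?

-19.09 dBV

dBV = 20·log₁₀(V / 1.000 V).
20·log₁₀(0.111/1.000) = -19.09 dBV.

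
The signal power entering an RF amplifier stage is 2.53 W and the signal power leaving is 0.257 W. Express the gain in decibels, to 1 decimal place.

Power ratio → dB uses the 10·log₁₀ form:
10·log₁₀(0.257/2.53) = 10·log₁₀(0.1016) = -9.9 dB.

-9.9 dB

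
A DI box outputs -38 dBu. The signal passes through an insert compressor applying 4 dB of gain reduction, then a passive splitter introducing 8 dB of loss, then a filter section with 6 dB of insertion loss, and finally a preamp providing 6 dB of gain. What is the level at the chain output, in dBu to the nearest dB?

-50 dBu

In dB, series stages simply add:
-38 − 4 − 8 − 6 + 6 = -50 dBu.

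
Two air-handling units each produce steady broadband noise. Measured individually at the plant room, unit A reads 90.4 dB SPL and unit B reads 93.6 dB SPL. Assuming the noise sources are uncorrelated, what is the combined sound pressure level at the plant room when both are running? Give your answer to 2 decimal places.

Uncorrelated sources add in intensity (power), not in dB.
L_total = 10·log₁₀(10^(90.4/10) + 10^(93.6/10)) = 10·log₁₀(3387000000) = 95.30 dB SPL.

95.30 dB SPL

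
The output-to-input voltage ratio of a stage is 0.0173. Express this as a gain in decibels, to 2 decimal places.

Voltage ratio → dB uses the 20·log₁₀ form:
20·log₁₀(0.0173) = -35.24 dB.

-35.24 dB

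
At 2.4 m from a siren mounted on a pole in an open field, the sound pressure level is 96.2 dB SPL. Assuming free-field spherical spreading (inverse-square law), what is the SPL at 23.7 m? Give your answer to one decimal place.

Free-field point source: level drops by 20·log₁₀ of the distance ratio.
ΔL = −20·log₁₀(23.7/2.4) = -19.89 dB, so L₂ = 96.2 + (-19.89) = 76.3 dB SPL.

76.3 dB SPL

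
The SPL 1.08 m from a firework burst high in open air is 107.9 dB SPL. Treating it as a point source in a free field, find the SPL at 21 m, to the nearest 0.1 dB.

82.1 dB SPL

For a point source in a free field, ΔL = −20·log₁₀(d₂/d₁).
ΔL = −20·log₁₀(21/1.08) = -25.78 dB, so L₂ = 107.9 + (-25.78) = 82.1 dB SPL.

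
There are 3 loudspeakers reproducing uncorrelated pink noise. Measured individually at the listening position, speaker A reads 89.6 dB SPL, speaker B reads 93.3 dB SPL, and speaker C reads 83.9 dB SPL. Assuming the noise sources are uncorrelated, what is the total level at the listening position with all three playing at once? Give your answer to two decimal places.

Add the sources as powers (linear), then convert back to dB:
L_total = 10·log₁₀(10^(89.6/10) + 10^(93.3/10) + 10^(83.9/10)) = 10·log₁₀(3295000000) = 95.18 dB SPL.

95.18 dB SPL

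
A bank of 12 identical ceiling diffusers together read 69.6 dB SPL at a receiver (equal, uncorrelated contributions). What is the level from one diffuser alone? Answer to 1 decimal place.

12 equal incoherent sources add 10·log₁₀(12) = 10.79 dB over one source.
L_one = 69.6 − 10.79 = 58.8 dB SPL.

58.8 dB SPL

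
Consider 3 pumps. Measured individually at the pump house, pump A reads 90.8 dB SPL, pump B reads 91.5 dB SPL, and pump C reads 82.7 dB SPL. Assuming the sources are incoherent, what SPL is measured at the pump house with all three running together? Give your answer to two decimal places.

Add the sources as powers (linear), then convert back to dB:
L_total = 10·log₁₀(10^(90.8/10) + 10^(91.5/10) + 10^(82.7/10)) = 10·log₁₀(2801000000) = 94.47 dB SPL.

94.47 dB SPL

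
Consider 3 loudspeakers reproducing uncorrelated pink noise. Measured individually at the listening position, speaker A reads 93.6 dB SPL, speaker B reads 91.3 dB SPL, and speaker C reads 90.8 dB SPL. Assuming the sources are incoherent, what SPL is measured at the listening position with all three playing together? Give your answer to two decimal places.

Incoherent sources sum as intensities:
L_total = 10·log₁₀(10^(93.6/10) + 10^(91.3/10) + 10^(90.8/10)) = 10·log₁₀(4842000000) = 96.85 dB SPL.

96.85 dB SPL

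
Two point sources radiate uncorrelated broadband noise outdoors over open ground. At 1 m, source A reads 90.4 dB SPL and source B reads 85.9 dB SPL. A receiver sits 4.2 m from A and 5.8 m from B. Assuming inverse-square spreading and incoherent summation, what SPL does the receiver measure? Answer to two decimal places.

At the listener: L_A = 90.4 − 20·log₁₀(4.2) = 77.935 dB; L_B = 85.9 − 20·log₁₀(5.8) = 70.631 dB.
Combined: 10·log₁₀(10^(77.935/10)+10^(70.631/10)) = 78.68 dB SPL.

78.68 dB SPL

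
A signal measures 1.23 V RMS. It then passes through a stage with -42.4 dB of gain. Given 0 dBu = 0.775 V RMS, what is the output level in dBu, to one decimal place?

-38.4 dBu

Input level: 20·log₁₀(1.23/0.775) = 4.01 dBu.
Output: 4.01 − 42.4 = -38.4 dBu.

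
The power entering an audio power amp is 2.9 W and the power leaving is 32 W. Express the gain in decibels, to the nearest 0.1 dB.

10.4 dB

Power ratio → dB uses the 10·log₁₀ form:
10·log₁₀(32/2.9) = 10·log₁₀(11.03) = 10.4 dB.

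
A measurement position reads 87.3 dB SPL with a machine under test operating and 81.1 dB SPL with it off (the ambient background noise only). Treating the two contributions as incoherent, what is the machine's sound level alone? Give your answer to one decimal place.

Background correction is a power subtraction:
L_src = 10·log₁₀(10^(87.3/10) − 10^(81.1/10)) = 10·log₁₀(408200000) = 86.1 dB SPL.

86.1 dB SPL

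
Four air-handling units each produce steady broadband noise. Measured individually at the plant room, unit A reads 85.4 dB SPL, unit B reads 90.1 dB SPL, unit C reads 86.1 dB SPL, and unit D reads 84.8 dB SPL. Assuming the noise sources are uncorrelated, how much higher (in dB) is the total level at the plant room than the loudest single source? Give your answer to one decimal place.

Incoherent sources sum as intensities:
L_total = 10·log₁₀(10^(85.4/10) + 10^(90.1/10) + 10^(86.1/10) + 10^(84.8/10)) = 93.18 dB SPL.
Excess over the loudest (90.1 dB): 93.18 − 90.1 = 3.1 dB.

3.1 dB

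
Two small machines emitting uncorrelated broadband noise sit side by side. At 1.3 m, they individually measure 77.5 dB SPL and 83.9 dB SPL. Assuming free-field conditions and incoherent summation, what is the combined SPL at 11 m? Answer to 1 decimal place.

Combined at 1.3 m: 10·log₁₀(10^(77.5/10)+10^(83.9/10)) = 84.80 dB SPL.
Then apply −20·log₁₀(11/1.3) = -18.55 dB → 66.2 dB SPL.

66.2 dB SPL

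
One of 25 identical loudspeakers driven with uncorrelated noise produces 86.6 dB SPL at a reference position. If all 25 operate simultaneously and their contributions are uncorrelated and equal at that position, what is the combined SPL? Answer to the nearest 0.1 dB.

100.6 dB SPL

25 equal incoherent sources raise the level by 10·log₁₀(25) = 13.98 dB.
L_total = 86.6 + 13.98 = 100.6 dB SPL.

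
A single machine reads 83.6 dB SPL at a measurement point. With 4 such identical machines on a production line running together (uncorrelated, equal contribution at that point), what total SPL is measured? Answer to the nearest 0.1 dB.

4 equal incoherent sources raise the level by 10·log₁₀(4) = 6.02 dB.
L_total = 83.6 + 6.02 = 89.6 dB SPL.

89.6 dB SPL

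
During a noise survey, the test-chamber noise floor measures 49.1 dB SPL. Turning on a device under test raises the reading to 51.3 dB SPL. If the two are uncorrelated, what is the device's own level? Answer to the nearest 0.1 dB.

Remove the background by subtracting linear intensities:
L_src = 10·log₁₀(10^(51.3/10) − 10^(49.1/10)) = 10·log₁₀(53610) = 47.3 dB SPL.

47.3 dB SPL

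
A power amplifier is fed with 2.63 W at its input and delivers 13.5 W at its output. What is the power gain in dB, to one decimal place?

7.1 dB

For a power ratio, dB = 10·log₁₀(P₂/P₁).
10·log₁₀(13.5/2.63) = 10·log₁₀(5.133) = 7.1 dB.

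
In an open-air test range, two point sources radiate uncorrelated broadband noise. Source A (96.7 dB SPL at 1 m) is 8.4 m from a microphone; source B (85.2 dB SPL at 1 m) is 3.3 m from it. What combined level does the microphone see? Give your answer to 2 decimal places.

79.85 dB SPL

At the listener: L_A = 96.7 − 20·log₁₀(8.4) = 78.214 dB; L_B = 85.2 − 20·log₁₀(3.3) = 74.830 dB.
Combined: 10·log₁₀(10^(78.214/10)+10^(74.830/10)) = 79.85 dB SPL.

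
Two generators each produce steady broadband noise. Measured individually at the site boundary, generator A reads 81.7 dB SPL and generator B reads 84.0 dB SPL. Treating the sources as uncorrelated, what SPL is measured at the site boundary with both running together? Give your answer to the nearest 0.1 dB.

86.0 dB SPL

Add the sources as powers (linear), then convert back to dB:
L_total = 10·log₁₀(10^(81.7/10) + 10^(84.0/10)) = 10·log₁₀(399100000) = 86.0 dB SPL.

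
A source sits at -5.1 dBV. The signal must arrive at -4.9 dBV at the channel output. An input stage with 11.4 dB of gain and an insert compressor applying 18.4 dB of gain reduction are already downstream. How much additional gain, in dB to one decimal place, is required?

The required make-up gain is the shortfall in the dB sum.
G = -4.9 − (-5.1) − 11.4 + 18.4 = 7.2 dB.

7.2 dB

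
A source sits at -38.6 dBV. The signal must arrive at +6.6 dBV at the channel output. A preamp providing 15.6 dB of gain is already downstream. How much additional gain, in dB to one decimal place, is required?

29.6 dB

The required make-up gain is the shortfall in the dB sum.
G = +6.6 − (-38.6) − 15.6 = 29.6 dB.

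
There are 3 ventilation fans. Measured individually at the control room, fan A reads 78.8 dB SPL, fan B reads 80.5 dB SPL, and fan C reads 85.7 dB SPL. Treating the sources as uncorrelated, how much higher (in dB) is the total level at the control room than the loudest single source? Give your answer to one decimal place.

Add the sources as powers (linear), then convert back to dB:
L_total = 10·log₁₀(10^(78.8/10) + 10^(80.5/10) + 10^(85.7/10)) = 87.48 dB SPL.
Excess over the loudest (85.7 dB): 87.48 − 85.7 = 1.8 dB.

1.8 dB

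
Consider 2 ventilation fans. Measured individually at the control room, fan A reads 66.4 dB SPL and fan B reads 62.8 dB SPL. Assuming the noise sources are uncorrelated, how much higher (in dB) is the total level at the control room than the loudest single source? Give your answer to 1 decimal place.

1.6 dB

Incoherent sources sum as intensities:
L_total = 10·log₁₀(10^(66.4/10) + 10^(62.8/10)) = 67.97 dB SPL.
Excess over the loudest (66.4 dB): 67.97 − 66.4 = 1.6 dB.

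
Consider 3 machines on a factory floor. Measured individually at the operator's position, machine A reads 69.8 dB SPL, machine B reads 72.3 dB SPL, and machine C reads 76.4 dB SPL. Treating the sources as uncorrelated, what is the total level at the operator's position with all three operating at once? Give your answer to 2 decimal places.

Incoherent sources sum as intensities:
L_total = 10·log₁₀(10^(69.8/10) + 10^(72.3/10) + 10^(76.4/10)) = 10·log₁₀(70180000) = 78.46 dB SPL.

78.46 dB SPL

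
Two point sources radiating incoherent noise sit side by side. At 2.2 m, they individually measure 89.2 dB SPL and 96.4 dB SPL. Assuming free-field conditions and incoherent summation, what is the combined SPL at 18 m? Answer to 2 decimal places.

Combined at 2.2 m: 10·log₁₀(10^(89.2/10)+10^(96.4/10)) = 97.157 dB SPL.
Then apply −20·log₁₀(18/2.2) = -18.257 dB → 78.90 dB SPL.

78.90 dB SPL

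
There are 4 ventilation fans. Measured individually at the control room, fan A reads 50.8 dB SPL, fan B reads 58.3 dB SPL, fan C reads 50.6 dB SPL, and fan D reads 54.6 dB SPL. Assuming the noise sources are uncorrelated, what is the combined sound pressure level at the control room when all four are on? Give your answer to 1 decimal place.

Add the sources as powers (linear), then convert back to dB:
L_total = 10·log₁₀(10^(50.8/10) + 10^(58.3/10) + 10^(50.6/10) + 10^(54.6/10)) = 10·log₁₀(1200000) = 60.8 dB SPL.

60.8 dB SPL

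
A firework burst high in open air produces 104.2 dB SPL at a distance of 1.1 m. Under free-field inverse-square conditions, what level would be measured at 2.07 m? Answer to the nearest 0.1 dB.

Free-field point source: level drops by 20·log₁₀ of the distance ratio.
ΔL = −20·log₁₀(2.07/1.1) = -5.49 dB, so L₂ = 104.2 + (-5.49) = 98.7 dB SPL.

98.7 dB SPL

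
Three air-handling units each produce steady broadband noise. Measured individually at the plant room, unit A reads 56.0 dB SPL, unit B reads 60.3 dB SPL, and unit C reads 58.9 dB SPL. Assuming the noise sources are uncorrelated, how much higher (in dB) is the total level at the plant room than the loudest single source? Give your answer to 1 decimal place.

3.2 dB

Add the sources as powers (linear), then convert back to dB:
L_total = 10·log₁₀(10^(56.0/10) + 10^(60.3/10) + 10^(58.9/10)) = 63.51 dB SPL.
Excess over the loudest (60.3 dB): 63.51 − 60.3 = 3.2 dB.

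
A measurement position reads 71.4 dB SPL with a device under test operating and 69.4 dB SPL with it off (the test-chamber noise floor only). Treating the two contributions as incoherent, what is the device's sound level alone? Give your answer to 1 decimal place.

67.1 dB SPL

Background correction is a power subtraction:
L_src = 10·log₁₀(10^(71.4/10) − 10^(69.4/10)) = 10·log₁₀(5094000) = 67.1 dB SPL.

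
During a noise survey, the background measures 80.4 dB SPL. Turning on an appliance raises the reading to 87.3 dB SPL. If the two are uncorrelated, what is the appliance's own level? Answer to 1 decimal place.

86.3 dB SPL

Background correction is a power subtraction:
L_src = 10·log₁₀(10^(87.3/10) − 10^(80.4/10)) = 10·log₁₀(427400000) = 86.3 dB SPL.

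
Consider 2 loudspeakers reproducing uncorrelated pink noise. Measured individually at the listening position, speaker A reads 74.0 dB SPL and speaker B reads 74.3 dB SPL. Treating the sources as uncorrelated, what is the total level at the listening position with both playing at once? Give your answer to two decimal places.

77.16 dB SPL

Uncorrelated sources add in intensity (power), not in dB.
L_total = 10·log₁₀(10^(74.0/10) + 10^(74.3/10)) = 10·log₁₀(52030000) = 77.16 dB SPL.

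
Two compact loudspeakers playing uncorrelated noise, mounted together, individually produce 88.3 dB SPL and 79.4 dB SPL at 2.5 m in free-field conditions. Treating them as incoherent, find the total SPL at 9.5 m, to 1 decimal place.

Combined at 2.5 m: 10·log₁₀(10^(88.3/10)+10^(79.4/10)) = 88.83 dB SPL.
Then apply −20·log₁₀(9.5/2.5) = -11.60 dB → 77.2 dB SPL.

77.2 dB SPL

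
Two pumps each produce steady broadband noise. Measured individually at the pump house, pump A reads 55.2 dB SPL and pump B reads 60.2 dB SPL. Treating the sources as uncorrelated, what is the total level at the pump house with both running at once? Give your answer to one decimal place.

Incoherent sources sum as intensities:
L_total = 10·log₁₀(10^(55.2/10) + 10^(60.2/10)) = 10·log₁₀(1378000) = 61.4 dB SPL.

61.4 dB SPL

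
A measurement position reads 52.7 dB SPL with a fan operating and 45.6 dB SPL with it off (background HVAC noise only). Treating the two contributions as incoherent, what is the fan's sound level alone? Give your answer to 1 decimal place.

Background correction is a power subtraction:
L_src = 10·log₁₀(10^(52.7/10) − 10^(45.6/10)) = 10·log₁₀(149900) = 51.8 dB SPL.

51.8 dB SPL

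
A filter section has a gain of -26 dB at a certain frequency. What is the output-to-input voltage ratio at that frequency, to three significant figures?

0.0501

Voltage ratio = 10^(dB/20).
10^(-26/20) = 10^(-1.300) = 0.0501.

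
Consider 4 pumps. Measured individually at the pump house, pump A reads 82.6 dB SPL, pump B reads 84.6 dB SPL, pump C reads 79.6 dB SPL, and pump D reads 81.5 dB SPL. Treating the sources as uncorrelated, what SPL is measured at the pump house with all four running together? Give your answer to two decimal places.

Uncorrelated sources add in intensity (power), not in dB.
L_total = 10·log₁₀(10^(82.6/10) + 10^(84.6/10) + 10^(79.6/10) + 10^(81.5/10)) = 10·log₁₀(702800000) = 88.47 dB SPL.

88.47 dB SPL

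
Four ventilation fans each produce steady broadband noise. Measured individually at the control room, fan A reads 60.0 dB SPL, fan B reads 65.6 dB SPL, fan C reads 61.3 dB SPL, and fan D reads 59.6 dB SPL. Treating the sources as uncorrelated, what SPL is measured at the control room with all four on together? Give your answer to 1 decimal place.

Add the sources as powers (linear), then convert back to dB:
L_total = 10·log₁₀(10^(60.0/10) + 10^(65.6/10) + 10^(61.3/10) + 10^(59.6/10)) = 10·log₁₀(6892000) = 68.4 dB SPL.

68.4 dB SPL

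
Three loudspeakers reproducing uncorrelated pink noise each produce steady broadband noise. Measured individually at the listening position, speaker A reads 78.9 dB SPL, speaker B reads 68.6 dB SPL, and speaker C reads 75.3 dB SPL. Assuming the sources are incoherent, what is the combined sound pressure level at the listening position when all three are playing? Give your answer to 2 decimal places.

Incoherent sources sum as intensities:
L_total = 10·log₁₀(10^(78.9/10) + 10^(68.6/10) + 10^(75.3/10)) = 10·log₁₀(118800000) = 80.75 dB SPL.

80.75 dB SPL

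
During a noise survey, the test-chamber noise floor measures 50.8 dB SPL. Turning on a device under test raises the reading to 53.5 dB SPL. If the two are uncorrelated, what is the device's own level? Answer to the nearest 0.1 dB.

Subtract intensities: L_src = 10·log₁₀(10^(L_total/10) − 10^(L_bg/10)).
L_src = 10·log₁₀(10^(53.5/10) − 10^(50.8/10)) = 10·log₁₀(103600) = 50.2 dB SPL.

50.2 dB SPL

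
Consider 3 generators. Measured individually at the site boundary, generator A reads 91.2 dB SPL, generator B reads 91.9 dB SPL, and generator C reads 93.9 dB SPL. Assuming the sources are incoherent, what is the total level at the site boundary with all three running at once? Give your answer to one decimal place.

Uncorrelated sources add in intensity (power), not in dB.
L_total = 10·log₁₀(10^(91.2/10) + 10^(91.9/10) + 10^(93.9/10)) = 10·log₁₀(5322000000) = 97.3 dB SPL.

97.3 dB SPL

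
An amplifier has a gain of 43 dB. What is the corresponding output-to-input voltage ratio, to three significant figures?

141

Voltage ratio = 10^(dB/20).
10^(43/20) = 10^(2.150) = 141.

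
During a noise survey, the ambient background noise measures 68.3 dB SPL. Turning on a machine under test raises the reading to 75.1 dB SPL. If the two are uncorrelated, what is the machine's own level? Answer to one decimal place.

74.1 dB SPL

Subtract intensities: L_src = 10·log₁₀(10^(L_total/10) − 10^(L_bg/10)).
L_src = 10·log₁₀(10^(75.1/10) − 10^(68.3/10)) = 10·log₁₀(25600000) = 74.1 dB SPL.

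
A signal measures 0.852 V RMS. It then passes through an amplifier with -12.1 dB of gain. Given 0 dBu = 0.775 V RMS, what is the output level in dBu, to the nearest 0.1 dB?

-11.3 dBu

Input level: 20·log₁₀(0.852/0.775) = 0.82 dBu.
Output: 0.82 − 12.1 = -11.3 dBu.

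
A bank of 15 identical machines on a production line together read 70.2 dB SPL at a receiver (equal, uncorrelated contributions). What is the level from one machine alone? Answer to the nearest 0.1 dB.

15 equal incoherent sources add 10·log₁₀(15) = 11.76 dB over one source.
L_one = 70.2 − 11.76 = 58.4 dB SPL.

58.4 dB SPL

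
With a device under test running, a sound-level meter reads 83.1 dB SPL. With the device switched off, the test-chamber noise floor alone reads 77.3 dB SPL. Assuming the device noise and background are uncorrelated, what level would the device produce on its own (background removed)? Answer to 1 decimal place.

81.8 dB SPL

Remove the background by subtracting linear intensities:
L_src = 10·log₁₀(10^(83.1/10) − 10^(77.3/10)) = 10·log₁₀(150500000) = 81.8 dB SPL.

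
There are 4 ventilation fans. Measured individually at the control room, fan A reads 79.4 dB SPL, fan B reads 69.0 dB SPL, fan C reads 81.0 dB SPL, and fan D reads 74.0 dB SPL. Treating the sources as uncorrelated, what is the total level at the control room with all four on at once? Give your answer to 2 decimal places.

83.91 dB SPL

Add the sources as powers (linear), then convert back to dB:
L_total = 10·log₁₀(10^(79.4/10) + 10^(69.0/10) + 10^(81.0/10) + 10^(74.0/10)) = 10·log₁₀(246100000) = 83.91 dB SPL.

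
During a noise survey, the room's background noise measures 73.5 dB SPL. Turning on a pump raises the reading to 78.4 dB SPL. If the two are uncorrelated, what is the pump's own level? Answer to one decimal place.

76.7 dB SPL

Subtract intensities: L_src = 10·log₁₀(10^(L_total/10) − 10^(L_bg/10)).
L_src = 10·log₁₀(10^(78.4/10) − 10^(73.5/10)) = 10·log₁₀(46800000) = 76.7 dB SPL.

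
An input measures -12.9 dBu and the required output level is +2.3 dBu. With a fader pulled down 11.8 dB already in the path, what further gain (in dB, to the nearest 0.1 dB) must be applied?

The required make-up gain is the shortfall in the dB sum.
G = +2.3 − (-12.9) + 11.8 = 27.0 dB.

27.0 dB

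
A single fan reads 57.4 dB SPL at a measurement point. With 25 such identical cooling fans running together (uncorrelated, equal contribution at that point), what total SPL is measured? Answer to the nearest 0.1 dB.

25 equal incoherent sources raise the level by 10·log₁₀(25) = 13.98 dB.
L_total = 57.4 + 13.98 = 71.4 dB SPL.

71.4 dB SPL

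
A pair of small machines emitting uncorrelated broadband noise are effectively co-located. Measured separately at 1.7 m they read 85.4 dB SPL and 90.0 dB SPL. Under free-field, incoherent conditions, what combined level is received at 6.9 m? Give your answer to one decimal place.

79.1 dB SPL

Combined at 1.7 m: 10·log₁₀(10^(85.4/10)+10^(90.0/10)) = 91.29 dB SPL.
Then apply −20·log₁₀(6.9/1.7) = -12.17 dB → 79.1 dB SPL.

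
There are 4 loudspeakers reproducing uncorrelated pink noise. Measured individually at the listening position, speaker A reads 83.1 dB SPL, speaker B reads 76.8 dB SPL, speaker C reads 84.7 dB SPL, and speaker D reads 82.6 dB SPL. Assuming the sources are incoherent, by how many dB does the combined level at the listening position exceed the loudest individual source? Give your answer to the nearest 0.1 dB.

Incoherent sources sum as intensities:
L_total = 10·log₁₀(10^(83.1/10) + 10^(76.8/10) + 10^(84.7/10) + 10^(82.6/10)) = 88.63 dB SPL.
Excess over the loudest (84.7 dB): 88.63 − 84.7 = 3.9 dB.

3.9 dB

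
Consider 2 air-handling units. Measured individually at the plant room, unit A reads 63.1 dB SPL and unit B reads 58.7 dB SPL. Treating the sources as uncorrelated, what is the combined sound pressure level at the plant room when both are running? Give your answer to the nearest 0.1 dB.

64.4 dB SPL

Incoherent sources sum as intensities:
L_total = 10·log₁₀(10^(63.1/10) + 10^(58.7/10)) = 10·log₁₀(2783000) = 64.4 dB SPL.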